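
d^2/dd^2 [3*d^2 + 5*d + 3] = 6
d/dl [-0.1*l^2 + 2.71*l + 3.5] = 2.71 - 0.2*l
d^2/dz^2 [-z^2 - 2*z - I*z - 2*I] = -2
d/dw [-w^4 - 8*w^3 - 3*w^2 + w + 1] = -4*w^3 - 24*w^2 - 6*w + 1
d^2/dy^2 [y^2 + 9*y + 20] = 2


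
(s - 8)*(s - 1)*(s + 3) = s^3 - 6*s^2 - 19*s + 24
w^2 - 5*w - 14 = (w - 7)*(w + 2)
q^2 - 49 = (q - 7)*(q + 7)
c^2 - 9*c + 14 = (c - 7)*(c - 2)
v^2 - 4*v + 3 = (v - 3)*(v - 1)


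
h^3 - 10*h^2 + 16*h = h*(h - 8)*(h - 2)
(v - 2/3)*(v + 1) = v^2 + v/3 - 2/3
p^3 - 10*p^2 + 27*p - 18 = (p - 6)*(p - 3)*(p - 1)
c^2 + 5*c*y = c*(c + 5*y)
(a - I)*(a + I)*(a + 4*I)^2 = a^4 + 8*I*a^3 - 15*a^2 + 8*I*a - 16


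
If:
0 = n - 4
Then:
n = 4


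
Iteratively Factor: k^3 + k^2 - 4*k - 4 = (k - 2)*(k^2 + 3*k + 2) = (k - 2)*(k + 2)*(k + 1)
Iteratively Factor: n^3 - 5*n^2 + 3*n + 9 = (n - 3)*(n^2 - 2*n - 3) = (n - 3)*(n + 1)*(n - 3)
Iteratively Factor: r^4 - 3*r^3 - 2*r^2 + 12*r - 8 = (r - 1)*(r^3 - 2*r^2 - 4*r + 8) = (r - 2)*(r - 1)*(r^2 - 4) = (r - 2)*(r - 1)*(r + 2)*(r - 2)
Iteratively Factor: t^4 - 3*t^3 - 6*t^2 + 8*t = (t + 2)*(t^3 - 5*t^2 + 4*t) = t*(t + 2)*(t^2 - 5*t + 4) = t*(t - 4)*(t + 2)*(t - 1)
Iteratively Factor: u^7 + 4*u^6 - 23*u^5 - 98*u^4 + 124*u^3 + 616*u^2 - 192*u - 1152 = (u + 2)*(u^6 + 2*u^5 - 27*u^4 - 44*u^3 + 212*u^2 + 192*u - 576) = (u + 2)*(u + 3)*(u^5 - u^4 - 24*u^3 + 28*u^2 + 128*u - 192) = (u - 2)*(u + 2)*(u + 3)*(u^4 + u^3 - 22*u^2 - 16*u + 96) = (u - 2)*(u + 2)*(u + 3)^2*(u^3 - 2*u^2 - 16*u + 32) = (u - 2)^2*(u + 2)*(u + 3)^2*(u^2 - 16) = (u - 2)^2*(u + 2)*(u + 3)^2*(u + 4)*(u - 4)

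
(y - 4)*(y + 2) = y^2 - 2*y - 8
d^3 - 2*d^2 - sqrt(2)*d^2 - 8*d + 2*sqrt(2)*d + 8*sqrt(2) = (d - 4)*(d + 2)*(d - sqrt(2))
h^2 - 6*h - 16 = (h - 8)*(h + 2)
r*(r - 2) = r^2 - 2*r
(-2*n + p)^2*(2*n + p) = 8*n^3 - 4*n^2*p - 2*n*p^2 + p^3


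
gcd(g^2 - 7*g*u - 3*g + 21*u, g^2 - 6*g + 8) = 1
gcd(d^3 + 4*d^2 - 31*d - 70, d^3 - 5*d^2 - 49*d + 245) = d^2 + 2*d - 35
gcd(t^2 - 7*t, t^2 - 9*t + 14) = t - 7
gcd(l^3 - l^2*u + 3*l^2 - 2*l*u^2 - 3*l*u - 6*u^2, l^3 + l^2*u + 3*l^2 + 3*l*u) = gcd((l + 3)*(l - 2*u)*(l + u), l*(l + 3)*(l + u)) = l^2 + l*u + 3*l + 3*u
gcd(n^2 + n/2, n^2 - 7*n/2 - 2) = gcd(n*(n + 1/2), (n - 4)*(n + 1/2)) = n + 1/2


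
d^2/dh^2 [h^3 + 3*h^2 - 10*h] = 6*h + 6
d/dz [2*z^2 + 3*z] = 4*z + 3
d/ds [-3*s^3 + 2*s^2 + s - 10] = -9*s^2 + 4*s + 1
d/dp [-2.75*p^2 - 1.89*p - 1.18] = -5.5*p - 1.89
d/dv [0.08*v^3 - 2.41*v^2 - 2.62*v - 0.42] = 0.24*v^2 - 4.82*v - 2.62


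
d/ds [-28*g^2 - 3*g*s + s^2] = -3*g + 2*s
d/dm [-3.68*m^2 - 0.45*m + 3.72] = -7.36*m - 0.45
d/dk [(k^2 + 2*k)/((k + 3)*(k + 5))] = 6*(k^2 + 5*k + 5)/(k^4 + 16*k^3 + 94*k^2 + 240*k + 225)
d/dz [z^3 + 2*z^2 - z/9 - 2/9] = 3*z^2 + 4*z - 1/9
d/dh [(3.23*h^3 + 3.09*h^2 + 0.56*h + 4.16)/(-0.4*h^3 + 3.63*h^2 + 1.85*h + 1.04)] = (4.44089209850063e-16*h^5 + 12.9609*h^4 + 12.399*h^3 + 18.7533*h^2 - 23.7744*h - 7.1136)/(0.16*h^6 - 2.904*h^5 + 11.6969*h^4 + 12.599*h^3 + 10.9729*h^2 + 3.848*h + 1.0816)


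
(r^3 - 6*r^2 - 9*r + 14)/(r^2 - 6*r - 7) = (r^2 + r - 2)/(r + 1)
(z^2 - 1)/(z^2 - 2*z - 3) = (z - 1)/(z - 3)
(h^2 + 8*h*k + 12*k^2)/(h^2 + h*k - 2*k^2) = (h + 6*k)/(h - k)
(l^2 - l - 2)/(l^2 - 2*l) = (l + 1)/l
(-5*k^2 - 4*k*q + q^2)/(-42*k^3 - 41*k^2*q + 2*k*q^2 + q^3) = (-5*k + q)/(-42*k^2 + k*q + q^2)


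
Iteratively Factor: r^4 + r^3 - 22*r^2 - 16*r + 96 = (r + 3)*(r^3 - 2*r^2 - 16*r + 32) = (r + 3)*(r + 4)*(r^2 - 6*r + 8) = (r - 4)*(r + 3)*(r + 4)*(r - 2)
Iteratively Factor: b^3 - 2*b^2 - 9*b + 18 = (b - 3)*(b^2 + b - 6) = (b - 3)*(b - 2)*(b + 3)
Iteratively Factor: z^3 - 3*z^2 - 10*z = (z)*(z^2 - 3*z - 10) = z*(z - 5)*(z + 2)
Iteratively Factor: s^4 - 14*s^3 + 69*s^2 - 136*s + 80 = (s - 4)*(s^3 - 10*s^2 + 29*s - 20) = (s - 4)^2*(s^2 - 6*s + 5) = (s - 4)^2*(s - 1)*(s - 5)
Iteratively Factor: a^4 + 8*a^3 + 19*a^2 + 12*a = (a + 3)*(a^3 + 5*a^2 + 4*a) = a*(a + 3)*(a^2 + 5*a + 4) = a*(a + 1)*(a + 3)*(a + 4)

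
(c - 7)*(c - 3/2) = c^2 - 17*c/2 + 21/2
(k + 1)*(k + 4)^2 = k^3 + 9*k^2 + 24*k + 16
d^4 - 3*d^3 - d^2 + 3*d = d*(d - 3)*(d - 1)*(d + 1)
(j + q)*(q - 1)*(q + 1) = j*q^2 - j + q^3 - q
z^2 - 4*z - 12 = (z - 6)*(z + 2)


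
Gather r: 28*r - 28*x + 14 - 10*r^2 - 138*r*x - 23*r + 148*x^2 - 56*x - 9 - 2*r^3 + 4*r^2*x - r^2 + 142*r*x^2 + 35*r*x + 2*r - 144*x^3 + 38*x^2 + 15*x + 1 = -2*r^3 + r^2*(4*x - 11) + r*(142*x^2 - 103*x + 7) - 144*x^3 + 186*x^2 - 69*x + 6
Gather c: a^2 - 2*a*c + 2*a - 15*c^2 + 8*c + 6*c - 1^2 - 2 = a^2 + 2*a - 15*c^2 + c*(14 - 2*a) - 3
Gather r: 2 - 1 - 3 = -2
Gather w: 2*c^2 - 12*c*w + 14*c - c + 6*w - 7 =2*c^2 + 13*c + w*(6 - 12*c) - 7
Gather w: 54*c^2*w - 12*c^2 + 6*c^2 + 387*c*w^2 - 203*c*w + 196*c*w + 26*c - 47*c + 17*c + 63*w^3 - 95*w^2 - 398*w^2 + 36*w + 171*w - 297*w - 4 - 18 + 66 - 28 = -6*c^2 - 4*c + 63*w^3 + w^2*(387*c - 493) + w*(54*c^2 - 7*c - 90) + 16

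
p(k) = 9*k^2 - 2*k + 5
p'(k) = 18*k - 2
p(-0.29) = 6.34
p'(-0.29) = -7.22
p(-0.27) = 6.20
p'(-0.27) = -6.86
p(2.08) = 39.78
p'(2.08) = 35.44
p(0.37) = 5.49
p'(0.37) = 4.66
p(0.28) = 5.15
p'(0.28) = 3.04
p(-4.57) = 202.10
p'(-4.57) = -84.26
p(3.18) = 89.65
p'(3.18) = 55.24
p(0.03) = 4.95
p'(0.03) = -1.46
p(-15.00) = 2060.00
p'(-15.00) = -272.00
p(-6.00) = 341.00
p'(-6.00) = -110.00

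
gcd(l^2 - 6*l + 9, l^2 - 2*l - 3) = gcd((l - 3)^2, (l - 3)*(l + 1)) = l - 3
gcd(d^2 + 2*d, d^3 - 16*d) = d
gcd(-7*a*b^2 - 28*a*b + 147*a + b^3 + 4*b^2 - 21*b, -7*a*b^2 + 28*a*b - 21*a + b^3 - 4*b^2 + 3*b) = 7*a*b - 21*a - b^2 + 3*b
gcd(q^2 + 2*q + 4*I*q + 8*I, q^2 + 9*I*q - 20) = q + 4*I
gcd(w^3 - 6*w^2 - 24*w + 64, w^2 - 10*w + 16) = w^2 - 10*w + 16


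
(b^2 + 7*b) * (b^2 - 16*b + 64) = b^4 - 9*b^3 - 48*b^2 + 448*b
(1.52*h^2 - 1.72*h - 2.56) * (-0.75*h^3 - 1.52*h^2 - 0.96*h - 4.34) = -1.14*h^5 - 1.0204*h^4 + 3.0752*h^3 - 1.0544*h^2 + 9.9224*h + 11.1104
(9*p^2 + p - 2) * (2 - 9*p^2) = -81*p^4 - 9*p^3 + 36*p^2 + 2*p - 4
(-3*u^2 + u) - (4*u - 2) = -3*u^2 - 3*u + 2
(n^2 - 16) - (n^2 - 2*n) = 2*n - 16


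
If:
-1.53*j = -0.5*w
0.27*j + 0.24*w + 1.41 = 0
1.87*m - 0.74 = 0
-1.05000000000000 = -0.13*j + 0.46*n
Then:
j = -1.40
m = 0.40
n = -2.68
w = -4.30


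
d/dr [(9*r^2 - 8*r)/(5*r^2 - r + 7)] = (31*r^2 + 126*r - 56)/(25*r^4 - 10*r^3 + 71*r^2 - 14*r + 49)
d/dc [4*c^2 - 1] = 8*c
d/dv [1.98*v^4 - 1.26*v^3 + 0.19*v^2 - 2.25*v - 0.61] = 7.92*v^3 - 3.78*v^2 + 0.38*v - 2.25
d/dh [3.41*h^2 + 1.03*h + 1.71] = 6.82*h + 1.03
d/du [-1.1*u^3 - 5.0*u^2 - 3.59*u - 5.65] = -3.3*u^2 - 10.0*u - 3.59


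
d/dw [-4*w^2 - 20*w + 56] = -8*w - 20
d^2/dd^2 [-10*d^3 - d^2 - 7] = -60*d - 2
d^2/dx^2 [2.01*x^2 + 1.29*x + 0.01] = 4.02000000000000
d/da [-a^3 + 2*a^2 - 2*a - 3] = -3*a^2 + 4*a - 2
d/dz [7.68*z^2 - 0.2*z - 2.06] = 15.36*z - 0.2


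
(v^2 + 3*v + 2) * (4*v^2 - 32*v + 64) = 4*v^4 - 20*v^3 - 24*v^2 + 128*v + 128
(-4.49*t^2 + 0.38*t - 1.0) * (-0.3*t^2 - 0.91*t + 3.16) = 1.347*t^4 + 3.9719*t^3 - 14.2342*t^2 + 2.1108*t - 3.16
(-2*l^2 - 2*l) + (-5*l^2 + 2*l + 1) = 1 - 7*l^2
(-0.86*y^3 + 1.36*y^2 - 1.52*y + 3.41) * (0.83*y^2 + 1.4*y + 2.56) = -0.7138*y^5 - 0.0751999999999999*y^4 - 1.5592*y^3 + 4.1839*y^2 + 0.8828*y + 8.7296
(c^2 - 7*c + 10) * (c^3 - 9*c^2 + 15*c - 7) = c^5 - 16*c^4 + 88*c^3 - 202*c^2 + 199*c - 70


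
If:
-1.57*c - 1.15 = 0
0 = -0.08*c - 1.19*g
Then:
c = -0.73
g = 0.05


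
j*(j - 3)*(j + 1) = j^3 - 2*j^2 - 3*j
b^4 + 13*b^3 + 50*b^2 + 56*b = b*(b + 2)*(b + 4)*(b + 7)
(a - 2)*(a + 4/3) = a^2 - 2*a/3 - 8/3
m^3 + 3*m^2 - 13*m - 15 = (m - 3)*(m + 1)*(m + 5)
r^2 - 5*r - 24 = (r - 8)*(r + 3)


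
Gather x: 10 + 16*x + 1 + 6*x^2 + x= 6*x^2 + 17*x + 11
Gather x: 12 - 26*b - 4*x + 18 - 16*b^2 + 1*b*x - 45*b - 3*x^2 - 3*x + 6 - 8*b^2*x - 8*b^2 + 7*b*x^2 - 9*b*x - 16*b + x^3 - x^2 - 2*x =-24*b^2 - 87*b + x^3 + x^2*(7*b - 4) + x*(-8*b^2 - 8*b - 9) + 36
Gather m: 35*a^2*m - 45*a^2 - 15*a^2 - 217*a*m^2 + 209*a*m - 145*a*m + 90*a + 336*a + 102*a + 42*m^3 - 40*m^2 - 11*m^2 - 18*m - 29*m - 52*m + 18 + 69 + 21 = -60*a^2 + 528*a + 42*m^3 + m^2*(-217*a - 51) + m*(35*a^2 + 64*a - 99) + 108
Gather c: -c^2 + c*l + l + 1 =-c^2 + c*l + l + 1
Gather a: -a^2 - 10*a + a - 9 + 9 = -a^2 - 9*a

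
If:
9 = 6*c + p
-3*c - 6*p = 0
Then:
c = 18/11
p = -9/11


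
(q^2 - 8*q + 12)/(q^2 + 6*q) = (q^2 - 8*q + 12)/(q*(q + 6))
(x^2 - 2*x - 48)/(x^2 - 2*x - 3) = (-x^2 + 2*x + 48)/(-x^2 + 2*x + 3)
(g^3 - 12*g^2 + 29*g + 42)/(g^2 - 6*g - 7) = g - 6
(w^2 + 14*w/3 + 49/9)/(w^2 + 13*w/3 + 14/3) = (w + 7/3)/(w + 2)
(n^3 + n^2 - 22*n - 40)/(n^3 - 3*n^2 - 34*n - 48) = (n^2 - n - 20)/(n^2 - 5*n - 24)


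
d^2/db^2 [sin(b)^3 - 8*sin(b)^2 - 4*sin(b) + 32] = -9*sin(b)^3 + 32*sin(b)^2 + 10*sin(b) - 16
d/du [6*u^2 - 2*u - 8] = 12*u - 2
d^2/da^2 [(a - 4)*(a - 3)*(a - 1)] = 6*a - 16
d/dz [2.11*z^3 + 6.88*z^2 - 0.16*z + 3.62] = 6.33*z^2 + 13.76*z - 0.16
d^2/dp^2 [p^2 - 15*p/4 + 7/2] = 2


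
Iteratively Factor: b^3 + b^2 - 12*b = (b + 4)*(b^2 - 3*b) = b*(b + 4)*(b - 3)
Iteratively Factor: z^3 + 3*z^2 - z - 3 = (z + 1)*(z^2 + 2*z - 3) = (z + 1)*(z + 3)*(z - 1)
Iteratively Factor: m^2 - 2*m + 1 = (m - 1)*(m - 1)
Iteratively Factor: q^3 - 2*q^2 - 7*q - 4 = (q - 4)*(q^2 + 2*q + 1) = (q - 4)*(q + 1)*(q + 1)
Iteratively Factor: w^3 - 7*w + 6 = (w - 2)*(w^2 + 2*w - 3) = (w - 2)*(w - 1)*(w + 3)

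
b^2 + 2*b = b*(b + 2)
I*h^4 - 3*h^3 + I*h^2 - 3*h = h*(h + I)*(h + 3*I)*(I*h + 1)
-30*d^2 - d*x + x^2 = (-6*d + x)*(5*d + x)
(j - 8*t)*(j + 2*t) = j^2 - 6*j*t - 16*t^2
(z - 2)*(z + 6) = z^2 + 4*z - 12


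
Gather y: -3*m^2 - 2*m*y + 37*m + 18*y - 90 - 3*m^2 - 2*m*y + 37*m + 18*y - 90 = -6*m^2 + 74*m + y*(36 - 4*m) - 180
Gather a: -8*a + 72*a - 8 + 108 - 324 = 64*a - 224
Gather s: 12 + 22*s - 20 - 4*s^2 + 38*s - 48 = -4*s^2 + 60*s - 56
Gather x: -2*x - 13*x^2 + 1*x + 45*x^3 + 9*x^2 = 45*x^3 - 4*x^2 - x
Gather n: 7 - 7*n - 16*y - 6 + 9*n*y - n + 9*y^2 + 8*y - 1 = n*(9*y - 8) + 9*y^2 - 8*y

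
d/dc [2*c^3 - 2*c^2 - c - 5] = 6*c^2 - 4*c - 1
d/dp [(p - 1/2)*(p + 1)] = 2*p + 1/2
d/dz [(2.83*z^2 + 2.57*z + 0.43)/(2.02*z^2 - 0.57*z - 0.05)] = (-6.8045*z^2 - 2.0202*z + 0.1166)/(4.0804*z^4 - 2.3028*z^3 + 0.1229*z^2 + 0.057*z + 0.0025)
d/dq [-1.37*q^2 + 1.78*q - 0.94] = 1.78 - 2.74*q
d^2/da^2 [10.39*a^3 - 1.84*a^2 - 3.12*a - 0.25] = 62.34*a - 3.68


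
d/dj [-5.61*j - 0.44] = -5.61000000000000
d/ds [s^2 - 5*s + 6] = 2*s - 5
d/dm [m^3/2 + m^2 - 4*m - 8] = 3*m^2/2 + 2*m - 4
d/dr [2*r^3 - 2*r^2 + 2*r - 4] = 6*r^2 - 4*r + 2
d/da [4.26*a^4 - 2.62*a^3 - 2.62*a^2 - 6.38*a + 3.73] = 17.04*a^3 - 7.86*a^2 - 5.24*a - 6.38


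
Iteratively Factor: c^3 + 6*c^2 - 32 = (c - 2)*(c^2 + 8*c + 16) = (c - 2)*(c + 4)*(c + 4)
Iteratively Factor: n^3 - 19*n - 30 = (n - 5)*(n^2 + 5*n + 6) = (n - 5)*(n + 3)*(n + 2)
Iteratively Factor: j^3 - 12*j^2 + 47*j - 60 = (j - 3)*(j^2 - 9*j + 20) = (j - 5)*(j - 3)*(j - 4)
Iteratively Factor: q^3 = (q)*(q^2) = q^2*(q)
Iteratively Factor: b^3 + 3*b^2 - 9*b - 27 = (b + 3)*(b^2 - 9) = (b + 3)^2*(b - 3)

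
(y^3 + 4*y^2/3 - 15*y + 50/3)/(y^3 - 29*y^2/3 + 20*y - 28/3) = (3*y^2 + 10*y - 25)/(3*y^2 - 23*y + 14)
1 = 1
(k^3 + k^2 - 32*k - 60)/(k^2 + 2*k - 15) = (k^2 - 4*k - 12)/(k - 3)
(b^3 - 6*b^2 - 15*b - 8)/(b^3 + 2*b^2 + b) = (b - 8)/b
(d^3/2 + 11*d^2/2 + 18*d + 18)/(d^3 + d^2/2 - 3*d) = (d^2 + 9*d + 18)/(d*(2*d - 3))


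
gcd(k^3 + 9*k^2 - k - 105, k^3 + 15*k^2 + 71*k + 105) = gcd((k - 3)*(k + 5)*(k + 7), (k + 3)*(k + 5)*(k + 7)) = k^2 + 12*k + 35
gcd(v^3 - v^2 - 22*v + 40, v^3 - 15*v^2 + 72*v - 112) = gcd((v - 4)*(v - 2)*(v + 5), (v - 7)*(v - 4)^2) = v - 4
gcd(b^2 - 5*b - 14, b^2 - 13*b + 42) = b - 7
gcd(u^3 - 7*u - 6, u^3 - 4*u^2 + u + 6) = u^2 - 2*u - 3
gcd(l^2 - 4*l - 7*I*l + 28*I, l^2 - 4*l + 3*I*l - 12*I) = l - 4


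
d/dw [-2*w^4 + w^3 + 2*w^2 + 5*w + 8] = -8*w^3 + 3*w^2 + 4*w + 5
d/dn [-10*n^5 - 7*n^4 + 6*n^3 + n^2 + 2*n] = -50*n^4 - 28*n^3 + 18*n^2 + 2*n + 2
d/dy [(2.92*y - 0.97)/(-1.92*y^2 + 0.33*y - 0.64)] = (5.6064*y^2 - 3.7248*y - 1.5487)/(3.6864*y^4 - 1.2672*y^3 + 2.5665*y^2 - 0.4224*y + 0.4096)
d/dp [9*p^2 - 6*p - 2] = 18*p - 6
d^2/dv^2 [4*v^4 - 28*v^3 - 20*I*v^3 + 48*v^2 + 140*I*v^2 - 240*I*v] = 48*v^2 + v*(-168 - 120*I) + 96 + 280*I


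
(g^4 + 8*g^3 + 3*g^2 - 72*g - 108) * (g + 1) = g^5 + 9*g^4 + 11*g^3 - 69*g^2 - 180*g - 108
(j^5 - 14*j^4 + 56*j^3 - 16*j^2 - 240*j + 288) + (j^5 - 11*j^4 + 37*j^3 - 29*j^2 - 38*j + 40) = 2*j^5 - 25*j^4 + 93*j^3 - 45*j^2 - 278*j + 328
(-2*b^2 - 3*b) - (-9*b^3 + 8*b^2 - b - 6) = 9*b^3 - 10*b^2 - 2*b + 6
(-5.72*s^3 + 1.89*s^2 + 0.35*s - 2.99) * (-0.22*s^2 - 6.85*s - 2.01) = 1.2584*s^5 + 38.7662*s^4 - 1.5263*s^3 - 5.5386*s^2 + 19.778*s + 6.0099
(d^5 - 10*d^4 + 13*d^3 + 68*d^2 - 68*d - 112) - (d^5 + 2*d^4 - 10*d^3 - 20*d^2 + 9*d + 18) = -12*d^4 + 23*d^3 + 88*d^2 - 77*d - 130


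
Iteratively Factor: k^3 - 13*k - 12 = (k - 4)*(k^2 + 4*k + 3) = (k - 4)*(k + 3)*(k + 1)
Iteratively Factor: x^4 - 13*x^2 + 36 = (x - 2)*(x^3 + 2*x^2 - 9*x - 18) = (x - 2)*(x + 3)*(x^2 - x - 6) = (x - 3)*(x - 2)*(x + 3)*(x + 2)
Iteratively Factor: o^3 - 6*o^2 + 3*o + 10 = (o - 2)*(o^2 - 4*o - 5) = (o - 2)*(o + 1)*(o - 5)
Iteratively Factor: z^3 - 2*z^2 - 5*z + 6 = (z + 2)*(z^2 - 4*z + 3) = (z - 3)*(z + 2)*(z - 1)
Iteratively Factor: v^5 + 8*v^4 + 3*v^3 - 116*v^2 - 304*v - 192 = (v + 4)*(v^4 + 4*v^3 - 13*v^2 - 64*v - 48) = (v - 4)*(v + 4)*(v^3 + 8*v^2 + 19*v + 12) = (v - 4)*(v + 1)*(v + 4)*(v^2 + 7*v + 12) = (v - 4)*(v + 1)*(v + 3)*(v + 4)*(v + 4)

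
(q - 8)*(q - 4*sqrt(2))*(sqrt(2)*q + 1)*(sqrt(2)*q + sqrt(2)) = 2*q^4 - 14*q^3 - 7*sqrt(2)*q^3 - 24*q^2 + 49*sqrt(2)*q^2 + 56*q + 56*sqrt(2)*q + 64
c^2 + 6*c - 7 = (c - 1)*(c + 7)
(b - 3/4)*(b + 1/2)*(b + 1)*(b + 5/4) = b^4 + 2*b^3 + 5*b^2/16 - 37*b/32 - 15/32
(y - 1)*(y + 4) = y^2 + 3*y - 4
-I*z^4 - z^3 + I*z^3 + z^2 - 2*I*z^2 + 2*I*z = z*(z - 2*I)*(z + I)*(-I*z + I)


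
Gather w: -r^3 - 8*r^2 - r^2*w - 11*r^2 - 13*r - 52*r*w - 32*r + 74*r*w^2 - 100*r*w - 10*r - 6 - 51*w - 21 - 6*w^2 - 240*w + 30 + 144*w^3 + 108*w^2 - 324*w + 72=-r^3 - 19*r^2 - 55*r + 144*w^3 + w^2*(74*r + 102) + w*(-r^2 - 152*r - 615) + 75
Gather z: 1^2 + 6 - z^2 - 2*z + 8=-z^2 - 2*z + 15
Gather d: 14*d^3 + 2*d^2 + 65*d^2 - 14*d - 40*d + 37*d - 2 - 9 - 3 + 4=14*d^3 + 67*d^2 - 17*d - 10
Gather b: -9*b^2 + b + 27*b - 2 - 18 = -9*b^2 + 28*b - 20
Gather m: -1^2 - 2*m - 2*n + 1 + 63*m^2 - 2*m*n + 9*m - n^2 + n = 63*m^2 + m*(7 - 2*n) - n^2 - n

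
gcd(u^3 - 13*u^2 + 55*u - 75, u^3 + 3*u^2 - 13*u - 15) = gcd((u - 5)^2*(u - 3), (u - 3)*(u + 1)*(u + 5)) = u - 3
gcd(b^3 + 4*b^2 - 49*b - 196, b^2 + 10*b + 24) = b + 4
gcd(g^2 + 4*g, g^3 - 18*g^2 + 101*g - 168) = 1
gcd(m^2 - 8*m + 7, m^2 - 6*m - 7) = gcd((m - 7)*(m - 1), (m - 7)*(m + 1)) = m - 7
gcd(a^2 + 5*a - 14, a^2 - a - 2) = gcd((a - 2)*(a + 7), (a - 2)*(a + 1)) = a - 2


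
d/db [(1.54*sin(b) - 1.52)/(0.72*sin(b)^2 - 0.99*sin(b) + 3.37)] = (-1.1088*sin(b)^2 + 2.1888*sin(b) + 3.685)*cos(b)/(0.5184*sin(b)^4 - 1.4256*sin(b)^3 + 5.8329*sin(b)^2 - 6.6726*sin(b) + 11.3569)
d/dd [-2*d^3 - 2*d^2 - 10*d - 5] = -6*d^2 - 4*d - 10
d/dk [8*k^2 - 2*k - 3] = 16*k - 2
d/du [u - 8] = 1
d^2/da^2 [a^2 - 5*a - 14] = 2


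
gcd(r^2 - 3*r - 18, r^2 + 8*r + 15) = r + 3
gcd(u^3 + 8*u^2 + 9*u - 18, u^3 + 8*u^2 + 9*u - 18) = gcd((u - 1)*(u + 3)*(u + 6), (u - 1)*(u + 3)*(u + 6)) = u^3 + 8*u^2 + 9*u - 18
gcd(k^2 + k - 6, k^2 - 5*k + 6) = k - 2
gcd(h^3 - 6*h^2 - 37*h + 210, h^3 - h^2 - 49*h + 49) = h - 7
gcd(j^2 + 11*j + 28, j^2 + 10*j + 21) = j + 7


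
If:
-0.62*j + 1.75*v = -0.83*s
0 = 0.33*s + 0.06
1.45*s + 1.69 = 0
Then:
No Solution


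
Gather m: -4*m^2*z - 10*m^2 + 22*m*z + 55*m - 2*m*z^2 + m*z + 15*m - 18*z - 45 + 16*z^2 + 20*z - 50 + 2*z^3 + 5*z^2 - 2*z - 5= m^2*(-4*z - 10) + m*(-2*z^2 + 23*z + 70) + 2*z^3 + 21*z^2 - 100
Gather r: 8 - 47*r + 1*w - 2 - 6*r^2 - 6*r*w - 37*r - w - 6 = -6*r^2 + r*(-6*w - 84)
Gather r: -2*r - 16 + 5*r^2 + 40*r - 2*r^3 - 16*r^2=-2*r^3 - 11*r^2 + 38*r - 16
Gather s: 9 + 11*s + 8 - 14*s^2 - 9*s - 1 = -14*s^2 + 2*s + 16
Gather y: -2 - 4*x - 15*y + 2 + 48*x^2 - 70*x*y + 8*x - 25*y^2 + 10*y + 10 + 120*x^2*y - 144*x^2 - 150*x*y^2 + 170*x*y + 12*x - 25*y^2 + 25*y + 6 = -96*x^2 + 16*x + y^2*(-150*x - 50) + y*(120*x^2 + 100*x + 20) + 16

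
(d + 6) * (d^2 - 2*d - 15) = d^3 + 4*d^2 - 27*d - 90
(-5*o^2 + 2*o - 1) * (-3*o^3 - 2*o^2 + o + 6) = 15*o^5 + 4*o^4 - 6*o^3 - 26*o^2 + 11*o - 6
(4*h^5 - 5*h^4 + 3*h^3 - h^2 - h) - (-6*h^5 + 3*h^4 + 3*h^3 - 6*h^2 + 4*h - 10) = 10*h^5 - 8*h^4 + 5*h^2 - 5*h + 10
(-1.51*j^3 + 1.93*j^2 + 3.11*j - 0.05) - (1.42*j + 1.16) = -1.51*j^3 + 1.93*j^2 + 1.69*j - 1.21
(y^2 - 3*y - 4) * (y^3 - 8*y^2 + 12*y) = y^5 - 11*y^4 + 32*y^3 - 4*y^2 - 48*y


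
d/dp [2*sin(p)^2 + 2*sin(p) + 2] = 2*sin(2*p) + 2*cos(p)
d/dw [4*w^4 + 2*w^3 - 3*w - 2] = 16*w^3 + 6*w^2 - 3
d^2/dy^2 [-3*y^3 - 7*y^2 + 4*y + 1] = -18*y - 14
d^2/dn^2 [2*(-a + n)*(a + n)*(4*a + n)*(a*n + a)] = 4*a*(-a^2 + 12*a*n + 4*a + 6*n^2 + 3*n)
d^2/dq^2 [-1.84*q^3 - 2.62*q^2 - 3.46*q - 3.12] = -11.04*q - 5.24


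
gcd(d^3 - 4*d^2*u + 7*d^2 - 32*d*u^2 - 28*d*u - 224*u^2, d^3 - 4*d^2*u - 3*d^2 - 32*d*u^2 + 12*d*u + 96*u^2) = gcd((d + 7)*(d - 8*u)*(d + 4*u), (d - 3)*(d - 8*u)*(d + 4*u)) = -d^2 + 4*d*u + 32*u^2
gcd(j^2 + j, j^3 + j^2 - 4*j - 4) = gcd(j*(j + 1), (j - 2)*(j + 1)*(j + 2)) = j + 1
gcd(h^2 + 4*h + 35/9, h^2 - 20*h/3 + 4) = 1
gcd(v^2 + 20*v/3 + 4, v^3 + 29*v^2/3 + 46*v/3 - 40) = v + 6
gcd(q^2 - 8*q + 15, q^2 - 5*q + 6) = q - 3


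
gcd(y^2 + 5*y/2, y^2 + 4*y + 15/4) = y + 5/2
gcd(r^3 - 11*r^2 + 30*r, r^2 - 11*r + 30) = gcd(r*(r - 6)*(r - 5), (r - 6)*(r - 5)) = r^2 - 11*r + 30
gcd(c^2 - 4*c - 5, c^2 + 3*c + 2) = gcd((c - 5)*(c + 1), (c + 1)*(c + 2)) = c + 1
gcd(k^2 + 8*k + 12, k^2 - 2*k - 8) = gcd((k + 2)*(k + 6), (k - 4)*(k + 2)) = k + 2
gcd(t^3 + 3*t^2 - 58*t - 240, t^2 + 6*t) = t + 6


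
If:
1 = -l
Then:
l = -1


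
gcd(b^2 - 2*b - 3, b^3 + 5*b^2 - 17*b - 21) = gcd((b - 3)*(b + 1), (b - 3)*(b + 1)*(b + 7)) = b^2 - 2*b - 3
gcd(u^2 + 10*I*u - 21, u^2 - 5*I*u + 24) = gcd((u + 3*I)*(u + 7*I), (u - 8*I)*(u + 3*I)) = u + 3*I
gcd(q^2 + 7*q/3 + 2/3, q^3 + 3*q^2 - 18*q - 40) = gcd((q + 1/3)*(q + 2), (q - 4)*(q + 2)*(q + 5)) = q + 2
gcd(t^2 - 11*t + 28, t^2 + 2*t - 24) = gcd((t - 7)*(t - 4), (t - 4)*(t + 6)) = t - 4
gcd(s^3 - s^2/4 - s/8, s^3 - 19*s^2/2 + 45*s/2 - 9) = s - 1/2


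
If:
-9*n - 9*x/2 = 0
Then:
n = -x/2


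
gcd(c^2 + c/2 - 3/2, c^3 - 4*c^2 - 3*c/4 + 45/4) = c + 3/2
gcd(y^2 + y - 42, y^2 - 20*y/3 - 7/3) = 1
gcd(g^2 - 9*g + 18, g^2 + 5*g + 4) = 1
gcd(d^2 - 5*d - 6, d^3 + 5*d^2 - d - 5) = d + 1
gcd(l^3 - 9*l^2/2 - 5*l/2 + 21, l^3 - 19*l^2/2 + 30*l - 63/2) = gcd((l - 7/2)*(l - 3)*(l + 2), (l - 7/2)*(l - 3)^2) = l^2 - 13*l/2 + 21/2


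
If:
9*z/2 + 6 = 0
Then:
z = -4/3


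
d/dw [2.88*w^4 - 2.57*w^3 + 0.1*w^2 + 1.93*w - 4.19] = 11.52*w^3 - 7.71*w^2 + 0.2*w + 1.93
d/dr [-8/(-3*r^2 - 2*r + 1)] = 16*(-3*r - 1)/(3*r^2 + 2*r - 1)^2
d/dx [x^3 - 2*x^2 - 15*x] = 3*x^2 - 4*x - 15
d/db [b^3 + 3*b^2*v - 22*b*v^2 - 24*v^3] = 3*b^2 + 6*b*v - 22*v^2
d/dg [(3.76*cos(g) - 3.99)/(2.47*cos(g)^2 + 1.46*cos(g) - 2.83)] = (9.2872*cos(g)^2 - 19.7106*cos(g) + 4.8154)*sin(g)/(6.1009*cos(g)^4 + 7.2124*cos(g)^3 - 11.8486*cos(g)^2 - 8.2636*cos(g) + 8.0089)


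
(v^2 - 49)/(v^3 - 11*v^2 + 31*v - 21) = (v + 7)/(v^2 - 4*v + 3)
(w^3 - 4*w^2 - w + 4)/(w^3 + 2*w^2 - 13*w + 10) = (w^2 - 3*w - 4)/(w^2 + 3*w - 10)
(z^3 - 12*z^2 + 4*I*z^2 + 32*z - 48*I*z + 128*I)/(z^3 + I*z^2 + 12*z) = (z^2 - 12*z + 32)/(z*(z - 3*I))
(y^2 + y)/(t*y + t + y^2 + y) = y/(t + y)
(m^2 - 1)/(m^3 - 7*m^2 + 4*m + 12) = (m - 1)/(m^2 - 8*m + 12)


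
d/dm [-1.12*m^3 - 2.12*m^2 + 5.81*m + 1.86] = -3.36*m^2 - 4.24*m + 5.81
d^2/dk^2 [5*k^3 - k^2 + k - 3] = 30*k - 2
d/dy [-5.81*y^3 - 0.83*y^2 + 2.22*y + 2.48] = -17.43*y^2 - 1.66*y + 2.22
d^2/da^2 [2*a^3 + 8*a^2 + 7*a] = 12*a + 16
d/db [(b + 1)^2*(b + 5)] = (b + 1)*(3*b + 11)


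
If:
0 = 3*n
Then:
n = 0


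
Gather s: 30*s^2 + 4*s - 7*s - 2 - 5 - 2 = 30*s^2 - 3*s - 9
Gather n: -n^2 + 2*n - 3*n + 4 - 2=-n^2 - n + 2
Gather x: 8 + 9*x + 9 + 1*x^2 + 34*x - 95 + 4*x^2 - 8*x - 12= 5*x^2 + 35*x - 90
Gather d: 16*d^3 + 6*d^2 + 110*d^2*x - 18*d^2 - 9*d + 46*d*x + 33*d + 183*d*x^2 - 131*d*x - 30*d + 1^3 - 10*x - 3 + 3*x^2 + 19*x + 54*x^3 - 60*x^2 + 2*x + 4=16*d^3 + d^2*(110*x - 12) + d*(183*x^2 - 85*x - 6) + 54*x^3 - 57*x^2 + 11*x + 2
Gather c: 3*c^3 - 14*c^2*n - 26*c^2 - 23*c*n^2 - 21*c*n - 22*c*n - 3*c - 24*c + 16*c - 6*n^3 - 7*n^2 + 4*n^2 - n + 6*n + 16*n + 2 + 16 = 3*c^3 + c^2*(-14*n - 26) + c*(-23*n^2 - 43*n - 11) - 6*n^3 - 3*n^2 + 21*n + 18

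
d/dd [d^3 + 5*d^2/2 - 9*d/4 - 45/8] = 3*d^2 + 5*d - 9/4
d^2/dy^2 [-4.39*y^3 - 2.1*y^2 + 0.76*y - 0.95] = -26.34*y - 4.2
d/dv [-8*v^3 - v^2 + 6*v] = -24*v^2 - 2*v + 6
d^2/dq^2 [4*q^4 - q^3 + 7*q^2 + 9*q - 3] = 48*q^2 - 6*q + 14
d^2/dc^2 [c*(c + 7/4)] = 2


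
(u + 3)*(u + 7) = u^2 + 10*u + 21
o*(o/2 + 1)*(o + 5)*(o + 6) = o^4/2 + 13*o^3/2 + 26*o^2 + 30*o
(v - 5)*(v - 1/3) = v^2 - 16*v/3 + 5/3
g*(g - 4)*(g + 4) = g^3 - 16*g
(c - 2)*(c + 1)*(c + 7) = c^3 + 6*c^2 - 9*c - 14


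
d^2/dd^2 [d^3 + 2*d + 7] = 6*d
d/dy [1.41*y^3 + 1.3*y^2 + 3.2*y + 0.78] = 4.23*y^2 + 2.6*y + 3.2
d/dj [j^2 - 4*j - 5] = 2*j - 4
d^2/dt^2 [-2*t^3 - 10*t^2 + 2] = -12*t - 20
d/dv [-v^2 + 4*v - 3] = 4 - 2*v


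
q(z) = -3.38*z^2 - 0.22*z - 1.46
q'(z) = -6.76*z - 0.22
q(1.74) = -12.08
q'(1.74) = -11.98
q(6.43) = -142.62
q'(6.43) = -43.69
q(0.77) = -3.63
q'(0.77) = -5.43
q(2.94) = -31.32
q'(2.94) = -20.09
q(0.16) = -1.58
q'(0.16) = -1.30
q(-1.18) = -5.91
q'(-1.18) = 7.76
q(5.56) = -107.17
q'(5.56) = -37.81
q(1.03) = -5.27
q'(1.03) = -7.18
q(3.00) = -32.54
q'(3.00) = -20.50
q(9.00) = -277.22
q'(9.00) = -61.06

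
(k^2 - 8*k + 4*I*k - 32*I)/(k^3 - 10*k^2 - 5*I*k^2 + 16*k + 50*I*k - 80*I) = (k + 4*I)/(k^2 - k*(2 + 5*I) + 10*I)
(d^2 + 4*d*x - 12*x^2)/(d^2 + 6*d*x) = (d - 2*x)/d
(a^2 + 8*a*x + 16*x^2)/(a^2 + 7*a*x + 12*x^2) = (a + 4*x)/(a + 3*x)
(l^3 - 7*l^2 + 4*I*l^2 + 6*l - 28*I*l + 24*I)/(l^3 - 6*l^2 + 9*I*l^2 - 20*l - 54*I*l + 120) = (l - 1)/(l + 5*I)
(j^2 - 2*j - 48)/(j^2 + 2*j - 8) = (j^2 - 2*j - 48)/(j^2 + 2*j - 8)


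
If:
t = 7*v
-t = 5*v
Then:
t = 0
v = 0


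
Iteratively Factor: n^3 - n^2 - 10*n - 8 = (n + 2)*(n^2 - 3*n - 4) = (n - 4)*(n + 2)*(n + 1)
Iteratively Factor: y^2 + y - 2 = (y + 2)*(y - 1)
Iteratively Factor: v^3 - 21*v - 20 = (v - 5)*(v^2 + 5*v + 4) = (v - 5)*(v + 4)*(v + 1)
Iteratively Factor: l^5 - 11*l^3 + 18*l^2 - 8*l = (l)*(l^4 - 11*l^2 + 18*l - 8) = l*(l - 2)*(l^3 + 2*l^2 - 7*l + 4) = l*(l - 2)*(l - 1)*(l^2 + 3*l - 4) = l*(l - 2)*(l - 1)^2*(l + 4)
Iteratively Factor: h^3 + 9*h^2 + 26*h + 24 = (h + 2)*(h^2 + 7*h + 12) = (h + 2)*(h + 3)*(h + 4)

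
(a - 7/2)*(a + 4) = a^2 + a/2 - 14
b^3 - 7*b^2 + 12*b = b*(b - 4)*(b - 3)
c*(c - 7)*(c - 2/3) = c^3 - 23*c^2/3 + 14*c/3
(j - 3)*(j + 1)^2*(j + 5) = j^4 + 4*j^3 - 10*j^2 - 28*j - 15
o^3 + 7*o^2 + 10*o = o*(o + 2)*(o + 5)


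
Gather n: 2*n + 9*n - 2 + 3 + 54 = 11*n + 55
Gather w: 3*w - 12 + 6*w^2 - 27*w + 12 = 6*w^2 - 24*w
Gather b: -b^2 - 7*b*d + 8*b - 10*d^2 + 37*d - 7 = -b^2 + b*(8 - 7*d) - 10*d^2 + 37*d - 7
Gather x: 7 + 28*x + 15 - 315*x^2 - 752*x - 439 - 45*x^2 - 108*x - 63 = -360*x^2 - 832*x - 480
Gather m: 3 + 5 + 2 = 10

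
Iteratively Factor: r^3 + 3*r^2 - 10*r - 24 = (r - 3)*(r^2 + 6*r + 8) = (r - 3)*(r + 2)*(r + 4)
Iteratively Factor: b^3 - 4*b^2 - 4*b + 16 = (b + 2)*(b^2 - 6*b + 8) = (b - 2)*(b + 2)*(b - 4)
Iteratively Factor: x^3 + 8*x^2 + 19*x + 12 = (x + 4)*(x^2 + 4*x + 3) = (x + 1)*(x + 4)*(x + 3)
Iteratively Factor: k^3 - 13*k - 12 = (k + 1)*(k^2 - k - 12) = (k - 4)*(k + 1)*(k + 3)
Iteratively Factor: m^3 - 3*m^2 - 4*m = (m - 4)*(m^2 + m) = (m - 4)*(m + 1)*(m)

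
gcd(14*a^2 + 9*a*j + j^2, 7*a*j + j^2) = 7*a + j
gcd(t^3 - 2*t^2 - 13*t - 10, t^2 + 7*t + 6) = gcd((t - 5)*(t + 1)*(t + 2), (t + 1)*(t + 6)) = t + 1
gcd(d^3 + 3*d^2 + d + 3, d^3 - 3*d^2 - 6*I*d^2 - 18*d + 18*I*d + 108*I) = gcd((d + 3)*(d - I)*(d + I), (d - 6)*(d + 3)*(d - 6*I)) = d + 3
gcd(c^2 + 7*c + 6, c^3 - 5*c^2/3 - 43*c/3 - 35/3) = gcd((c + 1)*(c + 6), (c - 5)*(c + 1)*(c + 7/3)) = c + 1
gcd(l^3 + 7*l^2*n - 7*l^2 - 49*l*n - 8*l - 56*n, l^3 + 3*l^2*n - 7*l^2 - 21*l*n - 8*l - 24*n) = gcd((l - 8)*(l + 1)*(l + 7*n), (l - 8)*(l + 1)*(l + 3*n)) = l^2 - 7*l - 8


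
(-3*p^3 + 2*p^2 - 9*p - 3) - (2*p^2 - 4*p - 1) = -3*p^3 - 5*p - 2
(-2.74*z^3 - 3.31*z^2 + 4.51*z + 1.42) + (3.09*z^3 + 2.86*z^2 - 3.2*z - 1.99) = 0.35*z^3 - 0.45*z^2 + 1.31*z - 0.57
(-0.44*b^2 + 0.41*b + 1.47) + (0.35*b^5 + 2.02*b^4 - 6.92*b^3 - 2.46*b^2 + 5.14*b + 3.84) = 0.35*b^5 + 2.02*b^4 - 6.92*b^3 - 2.9*b^2 + 5.55*b + 5.31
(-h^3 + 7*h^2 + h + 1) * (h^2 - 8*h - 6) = -h^5 + 15*h^4 - 49*h^3 - 49*h^2 - 14*h - 6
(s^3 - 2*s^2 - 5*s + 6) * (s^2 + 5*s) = s^5 + 3*s^4 - 15*s^3 - 19*s^2 + 30*s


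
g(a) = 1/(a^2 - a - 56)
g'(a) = (1 - 2*a)/(a^2 - a - 56)^2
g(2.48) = -0.02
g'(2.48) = -0.00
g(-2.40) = -0.02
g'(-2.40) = 0.00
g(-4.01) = -0.03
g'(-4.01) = 0.01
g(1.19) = -0.02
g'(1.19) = -0.00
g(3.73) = -0.02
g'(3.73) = -0.00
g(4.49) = -0.02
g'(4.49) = -0.00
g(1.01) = -0.02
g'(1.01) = -0.00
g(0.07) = -0.02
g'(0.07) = 0.00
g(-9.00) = 0.03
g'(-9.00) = 0.02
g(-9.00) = 0.03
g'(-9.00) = 0.02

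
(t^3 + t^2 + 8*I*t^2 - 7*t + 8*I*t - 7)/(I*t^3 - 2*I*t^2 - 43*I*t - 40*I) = (-I*t^2 + 8*t + 7*I)/(t^2 - 3*t - 40)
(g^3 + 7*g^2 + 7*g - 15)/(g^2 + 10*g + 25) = (g^2 + 2*g - 3)/(g + 5)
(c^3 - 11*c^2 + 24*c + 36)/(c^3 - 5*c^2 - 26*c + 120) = (c^2 - 5*c - 6)/(c^2 + c - 20)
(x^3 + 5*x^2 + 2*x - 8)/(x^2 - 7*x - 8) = (-x^3 - 5*x^2 - 2*x + 8)/(-x^2 + 7*x + 8)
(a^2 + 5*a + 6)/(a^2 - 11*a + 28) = (a^2 + 5*a + 6)/(a^2 - 11*a + 28)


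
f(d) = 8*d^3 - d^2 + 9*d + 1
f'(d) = 24*d^2 - 2*d + 9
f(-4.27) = -678.50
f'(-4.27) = 455.13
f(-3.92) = -531.54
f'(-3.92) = 385.63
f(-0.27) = -1.66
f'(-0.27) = 11.29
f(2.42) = 130.30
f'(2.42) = 144.71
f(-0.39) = -3.14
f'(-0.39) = 13.43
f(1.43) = 35.22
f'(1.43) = 55.22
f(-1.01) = -17.35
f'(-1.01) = 35.50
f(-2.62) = -173.32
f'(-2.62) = 178.99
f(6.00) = 1747.00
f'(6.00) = 861.00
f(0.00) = 1.00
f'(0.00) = 9.00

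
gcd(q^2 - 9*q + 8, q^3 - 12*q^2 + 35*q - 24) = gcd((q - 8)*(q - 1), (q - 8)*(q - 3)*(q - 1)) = q^2 - 9*q + 8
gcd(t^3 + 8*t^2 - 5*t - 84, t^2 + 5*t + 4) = t + 4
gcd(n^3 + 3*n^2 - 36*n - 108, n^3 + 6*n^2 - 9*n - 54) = n^2 + 9*n + 18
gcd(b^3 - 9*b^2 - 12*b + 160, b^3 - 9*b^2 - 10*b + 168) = b + 4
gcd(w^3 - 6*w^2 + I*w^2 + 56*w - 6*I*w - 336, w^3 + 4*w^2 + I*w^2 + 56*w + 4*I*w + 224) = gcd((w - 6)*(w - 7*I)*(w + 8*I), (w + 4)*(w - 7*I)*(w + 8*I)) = w^2 + I*w + 56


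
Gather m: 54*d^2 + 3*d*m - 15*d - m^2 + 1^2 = 54*d^2 + 3*d*m - 15*d - m^2 + 1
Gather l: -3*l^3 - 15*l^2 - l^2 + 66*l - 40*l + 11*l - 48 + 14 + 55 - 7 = -3*l^3 - 16*l^2 + 37*l + 14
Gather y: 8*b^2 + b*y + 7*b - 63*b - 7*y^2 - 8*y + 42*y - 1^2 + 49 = 8*b^2 - 56*b - 7*y^2 + y*(b + 34) + 48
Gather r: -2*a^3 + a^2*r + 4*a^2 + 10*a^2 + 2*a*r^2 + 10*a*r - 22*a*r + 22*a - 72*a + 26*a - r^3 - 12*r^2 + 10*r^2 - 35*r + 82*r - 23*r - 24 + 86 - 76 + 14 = -2*a^3 + 14*a^2 - 24*a - r^3 + r^2*(2*a - 2) + r*(a^2 - 12*a + 24)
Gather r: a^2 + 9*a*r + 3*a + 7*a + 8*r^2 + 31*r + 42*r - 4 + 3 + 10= a^2 + 10*a + 8*r^2 + r*(9*a + 73) + 9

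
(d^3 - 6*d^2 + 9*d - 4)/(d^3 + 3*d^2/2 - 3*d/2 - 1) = 2*(d^2 - 5*d + 4)/(2*d^2 + 5*d + 2)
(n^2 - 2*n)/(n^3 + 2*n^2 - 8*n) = 1/(n + 4)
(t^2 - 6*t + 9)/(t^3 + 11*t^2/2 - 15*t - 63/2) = 2*(t - 3)/(2*t^2 + 17*t + 21)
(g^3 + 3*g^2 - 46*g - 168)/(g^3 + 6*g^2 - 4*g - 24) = (g^2 - 3*g - 28)/(g^2 - 4)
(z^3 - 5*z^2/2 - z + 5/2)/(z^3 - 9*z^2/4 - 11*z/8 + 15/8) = 4*(z - 1)/(4*z - 3)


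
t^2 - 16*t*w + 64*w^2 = (t - 8*w)^2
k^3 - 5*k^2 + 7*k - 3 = (k - 3)*(k - 1)^2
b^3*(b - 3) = b^4 - 3*b^3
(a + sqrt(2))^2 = a^2 + 2*sqrt(2)*a + 2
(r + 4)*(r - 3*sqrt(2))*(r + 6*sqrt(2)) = r^3 + 4*r^2 + 3*sqrt(2)*r^2 - 36*r + 12*sqrt(2)*r - 144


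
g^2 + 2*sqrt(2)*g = g*(g + 2*sqrt(2))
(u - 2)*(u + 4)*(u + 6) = u^3 + 8*u^2 + 4*u - 48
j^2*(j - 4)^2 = j^4 - 8*j^3 + 16*j^2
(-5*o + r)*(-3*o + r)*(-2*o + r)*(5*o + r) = -150*o^4 + 125*o^3*r - 19*o^2*r^2 - 5*o*r^3 + r^4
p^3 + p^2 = p^2*(p + 1)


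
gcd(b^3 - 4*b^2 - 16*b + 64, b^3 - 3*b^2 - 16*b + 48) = b^2 - 16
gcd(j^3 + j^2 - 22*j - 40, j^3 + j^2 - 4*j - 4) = j + 2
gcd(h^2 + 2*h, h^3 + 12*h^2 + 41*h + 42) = h + 2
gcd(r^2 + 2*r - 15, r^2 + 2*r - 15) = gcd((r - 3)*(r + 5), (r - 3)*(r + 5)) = r^2 + 2*r - 15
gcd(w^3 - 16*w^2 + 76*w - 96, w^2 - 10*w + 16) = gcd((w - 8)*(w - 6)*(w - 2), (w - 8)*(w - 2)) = w^2 - 10*w + 16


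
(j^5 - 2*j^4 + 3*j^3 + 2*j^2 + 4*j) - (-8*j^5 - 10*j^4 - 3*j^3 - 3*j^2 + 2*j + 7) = 9*j^5 + 8*j^4 + 6*j^3 + 5*j^2 + 2*j - 7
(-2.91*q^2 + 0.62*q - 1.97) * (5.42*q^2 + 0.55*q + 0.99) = -15.7722*q^4 + 1.7599*q^3 - 13.2173*q^2 - 0.4697*q - 1.9503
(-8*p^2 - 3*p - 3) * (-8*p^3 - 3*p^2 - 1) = 64*p^5 + 48*p^4 + 33*p^3 + 17*p^2 + 3*p + 3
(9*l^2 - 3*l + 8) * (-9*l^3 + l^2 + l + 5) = -81*l^5 + 36*l^4 - 66*l^3 + 50*l^2 - 7*l + 40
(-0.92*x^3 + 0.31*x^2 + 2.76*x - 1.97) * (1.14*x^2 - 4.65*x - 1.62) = -1.0488*x^5 + 4.6314*x^4 + 3.1953*x^3 - 15.582*x^2 + 4.6893*x + 3.1914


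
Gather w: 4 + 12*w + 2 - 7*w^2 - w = -7*w^2 + 11*w + 6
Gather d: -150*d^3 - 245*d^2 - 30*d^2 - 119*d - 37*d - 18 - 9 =-150*d^3 - 275*d^2 - 156*d - 27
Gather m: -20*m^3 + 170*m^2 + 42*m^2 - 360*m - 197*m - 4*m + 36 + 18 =-20*m^3 + 212*m^2 - 561*m + 54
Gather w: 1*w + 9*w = 10*w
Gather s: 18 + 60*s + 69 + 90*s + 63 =150*s + 150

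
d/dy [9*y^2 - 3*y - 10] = 18*y - 3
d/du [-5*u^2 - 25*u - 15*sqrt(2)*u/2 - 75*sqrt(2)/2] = -10*u - 25 - 15*sqrt(2)/2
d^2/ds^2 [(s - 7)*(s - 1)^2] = 6*s - 18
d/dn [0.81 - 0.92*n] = -0.920000000000000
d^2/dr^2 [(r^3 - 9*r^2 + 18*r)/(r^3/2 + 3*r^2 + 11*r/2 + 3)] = 4*(-15*r^6 + 21*r^5 + 585*r^4 + 1507*r^3 + 522*r^2 - 1836*r - 1512)/(r^9 + 18*r^8 + 141*r^7 + 630*r^6 + 1767*r^5 + 3222*r^4 + 3815*r^3 + 2826*r^2 + 1188*r + 216)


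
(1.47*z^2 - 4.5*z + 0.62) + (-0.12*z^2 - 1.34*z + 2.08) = 1.35*z^2 - 5.84*z + 2.7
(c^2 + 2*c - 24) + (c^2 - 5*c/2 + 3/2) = 2*c^2 - c/2 - 45/2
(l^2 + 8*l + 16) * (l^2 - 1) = l^4 + 8*l^3 + 15*l^2 - 8*l - 16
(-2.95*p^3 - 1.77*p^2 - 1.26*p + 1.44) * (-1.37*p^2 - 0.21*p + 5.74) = 4.0415*p^5 + 3.0444*p^4 - 14.8351*p^3 - 11.868*p^2 - 7.5348*p + 8.2656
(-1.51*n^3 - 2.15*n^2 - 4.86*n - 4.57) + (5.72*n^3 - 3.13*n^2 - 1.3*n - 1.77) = 4.21*n^3 - 5.28*n^2 - 6.16*n - 6.34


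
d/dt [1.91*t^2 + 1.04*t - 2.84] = 3.82*t + 1.04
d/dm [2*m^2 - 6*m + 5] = 4*m - 6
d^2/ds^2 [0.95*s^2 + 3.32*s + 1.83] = 1.90000000000000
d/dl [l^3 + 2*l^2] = l*(3*l + 4)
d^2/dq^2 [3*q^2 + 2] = 6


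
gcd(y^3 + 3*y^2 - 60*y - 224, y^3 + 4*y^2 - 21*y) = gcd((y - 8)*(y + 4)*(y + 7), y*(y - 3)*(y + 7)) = y + 7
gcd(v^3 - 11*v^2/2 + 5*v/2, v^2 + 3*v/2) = v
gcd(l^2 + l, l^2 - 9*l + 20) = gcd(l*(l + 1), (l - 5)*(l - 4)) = 1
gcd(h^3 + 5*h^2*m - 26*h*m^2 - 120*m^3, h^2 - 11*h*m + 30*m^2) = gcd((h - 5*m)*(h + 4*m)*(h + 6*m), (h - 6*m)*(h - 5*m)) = h - 5*m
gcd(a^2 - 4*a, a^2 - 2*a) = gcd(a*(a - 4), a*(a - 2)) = a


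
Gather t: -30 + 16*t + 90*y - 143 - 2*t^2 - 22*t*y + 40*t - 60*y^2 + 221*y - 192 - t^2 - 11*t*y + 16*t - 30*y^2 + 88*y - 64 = -3*t^2 + t*(72 - 33*y) - 90*y^2 + 399*y - 429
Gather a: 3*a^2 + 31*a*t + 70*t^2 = 3*a^2 + 31*a*t + 70*t^2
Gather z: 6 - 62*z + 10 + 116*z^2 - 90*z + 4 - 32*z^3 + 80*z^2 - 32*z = -32*z^3 + 196*z^2 - 184*z + 20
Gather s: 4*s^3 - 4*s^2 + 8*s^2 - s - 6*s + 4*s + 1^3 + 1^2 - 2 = 4*s^3 + 4*s^2 - 3*s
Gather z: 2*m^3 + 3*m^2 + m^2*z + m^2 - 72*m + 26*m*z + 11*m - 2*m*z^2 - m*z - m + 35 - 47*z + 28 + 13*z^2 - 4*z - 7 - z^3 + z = 2*m^3 + 4*m^2 - 62*m - z^3 + z^2*(13 - 2*m) + z*(m^2 + 25*m - 50) + 56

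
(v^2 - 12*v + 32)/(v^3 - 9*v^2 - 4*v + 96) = 1/(v + 3)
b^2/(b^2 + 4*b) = b/(b + 4)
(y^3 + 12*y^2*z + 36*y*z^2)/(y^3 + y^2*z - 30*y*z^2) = (y + 6*z)/(y - 5*z)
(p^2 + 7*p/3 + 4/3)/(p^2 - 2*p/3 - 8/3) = (p + 1)/(p - 2)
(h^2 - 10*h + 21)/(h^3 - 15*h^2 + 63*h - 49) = (h - 3)/(h^2 - 8*h + 7)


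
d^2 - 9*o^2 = (d - 3*o)*(d + 3*o)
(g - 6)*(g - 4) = g^2 - 10*g + 24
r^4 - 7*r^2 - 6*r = r*(r - 3)*(r + 1)*(r + 2)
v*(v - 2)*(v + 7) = v^3 + 5*v^2 - 14*v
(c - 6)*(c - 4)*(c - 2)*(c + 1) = c^4 - 11*c^3 + 32*c^2 - 4*c - 48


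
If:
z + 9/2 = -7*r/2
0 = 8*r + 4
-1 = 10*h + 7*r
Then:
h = 1/4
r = -1/2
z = -11/4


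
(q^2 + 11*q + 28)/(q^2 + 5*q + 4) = (q + 7)/(q + 1)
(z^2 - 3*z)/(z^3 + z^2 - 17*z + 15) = z/(z^2 + 4*z - 5)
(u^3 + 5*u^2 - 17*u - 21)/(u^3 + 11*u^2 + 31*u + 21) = (u - 3)/(u + 3)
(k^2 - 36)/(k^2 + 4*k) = (k^2 - 36)/(k*(k + 4))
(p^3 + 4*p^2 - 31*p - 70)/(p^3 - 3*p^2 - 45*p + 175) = (p + 2)/(p - 5)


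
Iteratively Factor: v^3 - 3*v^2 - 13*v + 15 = (v + 3)*(v^2 - 6*v + 5) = (v - 1)*(v + 3)*(v - 5)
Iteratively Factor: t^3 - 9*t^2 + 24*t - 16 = (t - 4)*(t^2 - 5*t + 4) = (t - 4)^2*(t - 1)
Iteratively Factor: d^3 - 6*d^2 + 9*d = (d)*(d^2 - 6*d + 9) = d*(d - 3)*(d - 3)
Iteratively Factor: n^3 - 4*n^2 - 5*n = (n - 5)*(n^2 + n) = n*(n - 5)*(n + 1)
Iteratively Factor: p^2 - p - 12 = (p - 4)*(p + 3)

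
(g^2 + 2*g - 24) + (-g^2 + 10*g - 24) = 12*g - 48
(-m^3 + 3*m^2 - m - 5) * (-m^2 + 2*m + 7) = m^5 - 5*m^4 + 24*m^2 - 17*m - 35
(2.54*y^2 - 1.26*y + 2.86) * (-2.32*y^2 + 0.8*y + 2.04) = -5.8928*y^4 + 4.9552*y^3 - 2.4616*y^2 - 0.2824*y + 5.8344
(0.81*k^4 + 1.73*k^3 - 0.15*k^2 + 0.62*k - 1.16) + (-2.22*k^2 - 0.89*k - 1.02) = 0.81*k^4 + 1.73*k^3 - 2.37*k^2 - 0.27*k - 2.18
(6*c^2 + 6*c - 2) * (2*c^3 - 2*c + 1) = 12*c^5 + 12*c^4 - 16*c^3 - 6*c^2 + 10*c - 2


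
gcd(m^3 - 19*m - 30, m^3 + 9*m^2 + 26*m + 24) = m^2 + 5*m + 6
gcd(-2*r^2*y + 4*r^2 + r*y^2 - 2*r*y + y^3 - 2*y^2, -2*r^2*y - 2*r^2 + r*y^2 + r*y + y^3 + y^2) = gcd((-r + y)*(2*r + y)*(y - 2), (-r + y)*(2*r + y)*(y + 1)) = -2*r^2 + r*y + y^2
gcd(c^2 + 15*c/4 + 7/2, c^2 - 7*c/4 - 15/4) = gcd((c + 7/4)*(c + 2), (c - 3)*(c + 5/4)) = 1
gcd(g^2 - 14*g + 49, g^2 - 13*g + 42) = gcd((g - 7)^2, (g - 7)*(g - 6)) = g - 7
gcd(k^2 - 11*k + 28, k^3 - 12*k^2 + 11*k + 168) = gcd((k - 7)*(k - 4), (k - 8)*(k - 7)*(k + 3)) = k - 7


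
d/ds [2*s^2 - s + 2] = 4*s - 1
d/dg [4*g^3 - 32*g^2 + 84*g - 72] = 12*g^2 - 64*g + 84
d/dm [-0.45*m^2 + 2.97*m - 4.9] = 2.97 - 0.9*m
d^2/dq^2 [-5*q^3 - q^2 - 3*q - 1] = -30*q - 2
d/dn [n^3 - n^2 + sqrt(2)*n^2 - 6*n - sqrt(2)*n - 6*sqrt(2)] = 3*n^2 - 2*n + 2*sqrt(2)*n - 6 - sqrt(2)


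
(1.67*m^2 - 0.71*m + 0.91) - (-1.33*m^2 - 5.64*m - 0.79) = 3.0*m^2 + 4.93*m + 1.7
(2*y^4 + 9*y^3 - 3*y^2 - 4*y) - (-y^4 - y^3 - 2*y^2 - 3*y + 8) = 3*y^4 + 10*y^3 - y^2 - y - 8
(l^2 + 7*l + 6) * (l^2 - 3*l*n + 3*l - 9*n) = l^4 - 3*l^3*n + 10*l^3 - 30*l^2*n + 27*l^2 - 81*l*n + 18*l - 54*n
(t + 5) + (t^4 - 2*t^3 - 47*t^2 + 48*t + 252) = t^4 - 2*t^3 - 47*t^2 + 49*t + 257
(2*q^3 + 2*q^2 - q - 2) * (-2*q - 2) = -4*q^4 - 8*q^3 - 2*q^2 + 6*q + 4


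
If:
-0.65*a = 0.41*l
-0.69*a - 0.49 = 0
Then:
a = -0.71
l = 1.13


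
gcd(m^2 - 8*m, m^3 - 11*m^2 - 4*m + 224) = m - 8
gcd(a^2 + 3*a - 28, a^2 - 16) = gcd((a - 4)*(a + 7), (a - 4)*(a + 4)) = a - 4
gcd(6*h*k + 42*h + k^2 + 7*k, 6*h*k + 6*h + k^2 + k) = 6*h + k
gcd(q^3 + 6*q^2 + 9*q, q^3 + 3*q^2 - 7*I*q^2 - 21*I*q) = q^2 + 3*q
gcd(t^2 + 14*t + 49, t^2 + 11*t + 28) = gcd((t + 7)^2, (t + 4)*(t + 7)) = t + 7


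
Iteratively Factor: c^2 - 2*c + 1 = (c - 1)*(c - 1)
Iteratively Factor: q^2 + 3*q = (q)*(q + 3)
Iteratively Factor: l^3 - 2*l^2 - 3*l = (l)*(l^2 - 2*l - 3) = l*(l - 3)*(l + 1)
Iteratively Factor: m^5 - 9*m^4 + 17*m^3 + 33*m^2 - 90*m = (m)*(m^4 - 9*m^3 + 17*m^2 + 33*m - 90) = m*(m - 3)*(m^3 - 6*m^2 - m + 30) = m*(m - 3)^2*(m^2 - 3*m - 10) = m*(m - 3)^2*(m + 2)*(m - 5)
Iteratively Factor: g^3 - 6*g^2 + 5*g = (g)*(g^2 - 6*g + 5) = g*(g - 1)*(g - 5)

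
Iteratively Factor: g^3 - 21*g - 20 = (g + 4)*(g^2 - 4*g - 5) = (g + 1)*(g + 4)*(g - 5)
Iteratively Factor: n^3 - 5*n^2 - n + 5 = (n - 1)*(n^2 - 4*n - 5) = (n - 1)*(n + 1)*(n - 5)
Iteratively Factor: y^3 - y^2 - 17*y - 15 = (y + 1)*(y^2 - 2*y - 15) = (y - 5)*(y + 1)*(y + 3)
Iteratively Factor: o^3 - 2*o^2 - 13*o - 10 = (o + 2)*(o^2 - 4*o - 5) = (o + 1)*(o + 2)*(o - 5)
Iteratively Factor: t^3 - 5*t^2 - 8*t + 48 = (t - 4)*(t^2 - t - 12) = (t - 4)*(t + 3)*(t - 4)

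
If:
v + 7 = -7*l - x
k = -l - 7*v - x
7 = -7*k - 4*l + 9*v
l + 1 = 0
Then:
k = -3/17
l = -1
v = 10/51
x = -10/51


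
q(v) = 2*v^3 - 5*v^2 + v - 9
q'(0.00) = 1.00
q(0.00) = -9.00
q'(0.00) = 1.00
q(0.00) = -9.00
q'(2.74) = 18.65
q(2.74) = -2.66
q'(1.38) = -1.37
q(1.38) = -11.89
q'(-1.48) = 28.94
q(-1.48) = -27.92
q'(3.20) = 30.44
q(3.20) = 8.54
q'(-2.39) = 59.17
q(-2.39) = -67.25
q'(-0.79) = 12.64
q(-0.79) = -13.90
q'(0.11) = -0.03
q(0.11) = -8.95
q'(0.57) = -2.75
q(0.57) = -9.68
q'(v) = 6*v^2 - 10*v + 1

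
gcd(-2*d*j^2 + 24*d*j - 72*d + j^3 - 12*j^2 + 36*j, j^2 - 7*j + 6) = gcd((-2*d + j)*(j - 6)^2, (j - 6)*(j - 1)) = j - 6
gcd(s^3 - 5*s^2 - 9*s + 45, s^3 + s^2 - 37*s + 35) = s - 5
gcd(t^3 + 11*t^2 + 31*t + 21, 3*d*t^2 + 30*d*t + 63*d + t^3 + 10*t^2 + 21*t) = t^2 + 10*t + 21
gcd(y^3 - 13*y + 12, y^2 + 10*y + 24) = y + 4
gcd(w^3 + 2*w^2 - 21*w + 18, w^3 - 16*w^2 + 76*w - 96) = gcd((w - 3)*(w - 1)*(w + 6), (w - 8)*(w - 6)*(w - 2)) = 1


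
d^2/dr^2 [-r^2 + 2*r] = -2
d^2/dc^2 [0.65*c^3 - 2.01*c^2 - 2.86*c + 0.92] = 3.9*c - 4.02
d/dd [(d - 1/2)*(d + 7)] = 2*d + 13/2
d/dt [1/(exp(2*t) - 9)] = -2*exp(2*t)/(exp(2*t) - 9)^2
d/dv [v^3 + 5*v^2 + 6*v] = 3*v^2 + 10*v + 6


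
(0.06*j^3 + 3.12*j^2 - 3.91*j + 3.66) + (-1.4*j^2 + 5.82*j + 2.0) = 0.06*j^3 + 1.72*j^2 + 1.91*j + 5.66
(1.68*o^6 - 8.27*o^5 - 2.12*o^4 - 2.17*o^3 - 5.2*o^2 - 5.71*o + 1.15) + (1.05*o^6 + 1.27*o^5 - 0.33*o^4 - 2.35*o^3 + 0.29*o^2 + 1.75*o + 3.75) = 2.73*o^6 - 7.0*o^5 - 2.45*o^4 - 4.52*o^3 - 4.91*o^2 - 3.96*o + 4.9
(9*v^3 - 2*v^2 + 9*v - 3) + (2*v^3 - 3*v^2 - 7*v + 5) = 11*v^3 - 5*v^2 + 2*v + 2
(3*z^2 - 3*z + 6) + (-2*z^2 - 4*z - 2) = z^2 - 7*z + 4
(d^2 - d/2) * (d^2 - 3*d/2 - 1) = d^4 - 2*d^3 - d^2/4 + d/2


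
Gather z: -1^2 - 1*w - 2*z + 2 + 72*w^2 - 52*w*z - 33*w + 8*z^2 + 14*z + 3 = 72*w^2 - 34*w + 8*z^2 + z*(12 - 52*w) + 4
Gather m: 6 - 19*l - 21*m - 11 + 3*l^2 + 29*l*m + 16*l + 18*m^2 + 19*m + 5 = 3*l^2 - 3*l + 18*m^2 + m*(29*l - 2)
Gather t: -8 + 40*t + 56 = 40*t + 48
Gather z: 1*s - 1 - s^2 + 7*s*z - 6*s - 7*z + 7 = -s^2 - 5*s + z*(7*s - 7) + 6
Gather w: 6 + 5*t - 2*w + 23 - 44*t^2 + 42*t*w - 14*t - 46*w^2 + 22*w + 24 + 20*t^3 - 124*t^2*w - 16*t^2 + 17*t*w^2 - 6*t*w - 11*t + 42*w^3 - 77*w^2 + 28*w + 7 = 20*t^3 - 60*t^2 - 20*t + 42*w^3 + w^2*(17*t - 123) + w*(-124*t^2 + 36*t + 48) + 60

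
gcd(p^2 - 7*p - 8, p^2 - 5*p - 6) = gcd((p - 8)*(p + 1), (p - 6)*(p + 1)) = p + 1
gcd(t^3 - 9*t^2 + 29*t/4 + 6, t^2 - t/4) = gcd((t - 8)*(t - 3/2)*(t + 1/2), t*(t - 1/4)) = 1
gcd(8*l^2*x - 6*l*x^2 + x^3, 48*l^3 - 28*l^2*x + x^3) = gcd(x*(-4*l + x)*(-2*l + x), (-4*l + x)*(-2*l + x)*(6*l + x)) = 8*l^2 - 6*l*x + x^2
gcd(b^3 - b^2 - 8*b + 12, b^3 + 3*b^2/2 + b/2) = 1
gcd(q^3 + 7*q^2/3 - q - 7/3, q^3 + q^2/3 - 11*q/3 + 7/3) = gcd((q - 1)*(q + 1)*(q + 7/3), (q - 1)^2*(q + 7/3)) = q^2 + 4*q/3 - 7/3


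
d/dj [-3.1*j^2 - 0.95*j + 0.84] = -6.2*j - 0.95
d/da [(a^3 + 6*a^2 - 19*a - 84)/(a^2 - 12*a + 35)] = (a^4 - 24*a^3 + 52*a^2 + 588*a - 1673)/(a^4 - 24*a^3 + 214*a^2 - 840*a + 1225)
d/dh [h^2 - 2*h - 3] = 2*h - 2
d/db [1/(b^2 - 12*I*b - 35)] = 2*(-b + 6*I)/(-b^2 + 12*I*b + 35)^2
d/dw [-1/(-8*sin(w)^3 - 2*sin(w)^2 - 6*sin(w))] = (-2*sin(w) + 6*cos(2*w) - 9)*cos(w)/(2*(4*sin(w)^2 + sin(w) + 3)^2*sin(w)^2)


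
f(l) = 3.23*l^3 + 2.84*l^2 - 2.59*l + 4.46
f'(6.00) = 380.33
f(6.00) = 788.84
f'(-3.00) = 67.58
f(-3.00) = -49.42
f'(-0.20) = -3.34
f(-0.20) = 5.07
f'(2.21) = 57.29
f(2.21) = 47.47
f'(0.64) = 5.01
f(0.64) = 4.81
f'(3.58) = 141.94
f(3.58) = 179.79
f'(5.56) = 328.54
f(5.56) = 633.03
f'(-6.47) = 366.29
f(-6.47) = -734.71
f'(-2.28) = 34.83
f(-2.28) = -13.15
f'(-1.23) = 5.08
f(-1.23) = 5.93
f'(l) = 9.69*l^2 + 5.68*l - 2.59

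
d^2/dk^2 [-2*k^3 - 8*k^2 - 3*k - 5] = -12*k - 16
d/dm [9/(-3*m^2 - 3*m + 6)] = 3*(2*m + 1)/(m^2 + m - 2)^2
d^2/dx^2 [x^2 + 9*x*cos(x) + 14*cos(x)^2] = -9*x*cos(x) + 56*sin(x)^2 - 18*sin(x) - 26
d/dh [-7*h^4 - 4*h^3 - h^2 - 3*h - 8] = -28*h^3 - 12*h^2 - 2*h - 3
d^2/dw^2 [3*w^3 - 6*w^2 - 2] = 18*w - 12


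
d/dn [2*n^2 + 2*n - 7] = 4*n + 2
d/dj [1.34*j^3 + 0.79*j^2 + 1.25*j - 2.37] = 4.02*j^2 + 1.58*j + 1.25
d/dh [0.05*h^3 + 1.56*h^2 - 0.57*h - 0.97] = 0.15*h^2 + 3.12*h - 0.57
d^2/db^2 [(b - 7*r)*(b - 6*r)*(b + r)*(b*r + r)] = 2*r*(6*b^2 - 36*b*r + 3*b + 29*r^2 - 12*r)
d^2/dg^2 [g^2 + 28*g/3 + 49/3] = 2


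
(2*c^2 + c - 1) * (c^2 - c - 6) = 2*c^4 - c^3 - 14*c^2 - 5*c + 6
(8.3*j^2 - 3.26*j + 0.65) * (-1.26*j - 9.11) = -10.458*j^3 - 71.5054*j^2 + 28.8796*j - 5.9215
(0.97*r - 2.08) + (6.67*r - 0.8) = 7.64*r - 2.88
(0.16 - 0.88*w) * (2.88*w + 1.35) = -2.5344*w^2 - 0.7272*w + 0.216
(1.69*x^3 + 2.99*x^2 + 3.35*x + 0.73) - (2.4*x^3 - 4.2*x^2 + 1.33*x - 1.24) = -0.71*x^3 + 7.19*x^2 + 2.02*x + 1.97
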